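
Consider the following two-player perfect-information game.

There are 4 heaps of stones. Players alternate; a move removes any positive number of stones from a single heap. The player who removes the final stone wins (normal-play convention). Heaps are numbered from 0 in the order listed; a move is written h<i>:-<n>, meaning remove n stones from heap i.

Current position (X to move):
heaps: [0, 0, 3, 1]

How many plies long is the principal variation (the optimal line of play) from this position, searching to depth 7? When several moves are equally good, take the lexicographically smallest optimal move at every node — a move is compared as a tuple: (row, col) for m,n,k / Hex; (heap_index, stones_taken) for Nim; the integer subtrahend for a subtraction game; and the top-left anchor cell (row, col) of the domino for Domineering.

PV length from [(0,0,3,1)]: 3 plies

[(0,0,3,1)] X move#1: h2:-1:-1/(0,0,2,1), h2:-2:+1/(0,0,1,1)*, h2:-3:-1/(0,0,0,1), h3:-1:-1/(0,0,3,0)
[(0,0,1,1)] O move#2: h2:-1:-1/(0,0,0,1)*, h3:-1:-1/(0,0,1,0)
[(0,0,0,1)] X move#3: h3:-1:+1/(0,0,0,0)*
[(0,0,0,0)] end (terminal -1, O#4); searched (0,0,3,1) to 7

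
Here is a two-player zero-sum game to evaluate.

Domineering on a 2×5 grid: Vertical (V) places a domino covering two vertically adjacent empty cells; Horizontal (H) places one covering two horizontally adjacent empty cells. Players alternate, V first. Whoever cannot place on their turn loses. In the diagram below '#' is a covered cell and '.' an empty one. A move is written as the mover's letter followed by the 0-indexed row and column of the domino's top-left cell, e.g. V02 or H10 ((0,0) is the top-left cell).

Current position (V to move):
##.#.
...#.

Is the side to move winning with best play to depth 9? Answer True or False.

[##.#./...#.] V move#1: V02:+1/####./..##.*, V04:-1/##.##/...##
[####./..##.] H move#2: H10:-1/####./####.*
[####./####.] V move#3: V04:+1/#####/#####*
[#####/#####] end (terminal -1, H#4); searched ##.#./...#. to 9

V winning at [##.#./...#.]: True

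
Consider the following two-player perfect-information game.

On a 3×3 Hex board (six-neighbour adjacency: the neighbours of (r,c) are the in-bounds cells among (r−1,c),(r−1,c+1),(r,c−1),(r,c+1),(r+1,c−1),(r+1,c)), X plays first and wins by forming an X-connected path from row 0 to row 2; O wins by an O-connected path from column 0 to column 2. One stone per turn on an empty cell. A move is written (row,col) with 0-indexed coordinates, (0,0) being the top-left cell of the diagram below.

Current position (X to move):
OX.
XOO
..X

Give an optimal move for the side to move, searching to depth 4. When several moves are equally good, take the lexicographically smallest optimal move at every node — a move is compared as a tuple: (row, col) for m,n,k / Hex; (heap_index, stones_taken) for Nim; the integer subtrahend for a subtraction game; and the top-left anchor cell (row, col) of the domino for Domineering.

p1 X@[OX./XOO/..X]: (0,2)[OXX/XOO/..X]-1 (2,0)[OX./XOO/X.X]+1* (2,1)[OX./XOO/.XX]-1
p2 O@[OX./XOO/X.X] terminal -1; root [OX./XOO/..X] d4

X's best at [OX./XOO/..X]: (2,0)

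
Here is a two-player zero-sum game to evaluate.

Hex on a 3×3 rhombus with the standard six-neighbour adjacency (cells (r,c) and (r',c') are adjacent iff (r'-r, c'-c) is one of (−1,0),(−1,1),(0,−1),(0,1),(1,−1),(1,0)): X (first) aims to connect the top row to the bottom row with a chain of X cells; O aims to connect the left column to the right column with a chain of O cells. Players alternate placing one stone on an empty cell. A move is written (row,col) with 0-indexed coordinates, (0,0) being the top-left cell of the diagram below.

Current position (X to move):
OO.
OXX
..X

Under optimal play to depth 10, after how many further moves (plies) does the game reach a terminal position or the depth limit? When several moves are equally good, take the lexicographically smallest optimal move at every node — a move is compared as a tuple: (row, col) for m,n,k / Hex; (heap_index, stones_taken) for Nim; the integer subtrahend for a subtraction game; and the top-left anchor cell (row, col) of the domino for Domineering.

ply 1, X at OO./OXX/..X | (0,2)=+1→OOX/OXX/..X*; (2,0)=-1→OO./OXX/X.X; (2,1)=-1→OO./OXX/.XX
ply 2: OOX/OXX/..X is terminal -1 (O); from OO./OXX/..X depth 10

PV length from [OO./OXX/..X]: 1 ply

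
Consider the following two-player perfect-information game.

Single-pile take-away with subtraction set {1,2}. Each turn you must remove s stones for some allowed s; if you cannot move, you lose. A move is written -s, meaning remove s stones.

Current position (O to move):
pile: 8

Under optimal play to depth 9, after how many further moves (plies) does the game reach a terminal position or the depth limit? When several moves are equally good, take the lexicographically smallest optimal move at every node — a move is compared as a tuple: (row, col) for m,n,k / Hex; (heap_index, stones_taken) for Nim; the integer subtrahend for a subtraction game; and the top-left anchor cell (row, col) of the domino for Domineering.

PV length from [8]: 5 plies

[8] O move#1: -1:-1/7, -2:+1/6*
[6] X move#2: -1:-1/5*, -2:-1/4
[5] O move#3: -1:-1/4, -2:+1/3*
[3] X move#4: -1:-1/2*, -2:-1/1
[2] O move#5: -1:-1/1, -2:+1/0*
[0] end (terminal -1, X#6); searched 8 to 9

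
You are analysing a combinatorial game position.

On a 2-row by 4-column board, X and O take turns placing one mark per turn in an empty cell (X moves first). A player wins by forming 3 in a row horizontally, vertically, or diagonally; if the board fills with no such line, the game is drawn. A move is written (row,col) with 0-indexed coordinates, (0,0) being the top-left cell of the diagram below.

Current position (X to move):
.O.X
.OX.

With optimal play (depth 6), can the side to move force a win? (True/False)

X winning at [.O.X/.OX.]: False

p1 X@[.O.X/.OX.]: (0,0)[XO.X/.OX.]+0* (0,2)[.OXX/.OX.]+0 (1,0)[.O.X/XOX.]+0 (1,3)[.O.X/.OXX]+0
p2 O@[XO.X/.OX.]: (0,2)[XOOX/.OX.]+0* (1,0)[XO.X/OOX.]+0 (1,3)[XO.X/.OXO]+0
p3 X@[XOOX/.OX.]: (1,0)[XOOX/XOX.]+0* (1,3)[XOOX/.OXX]+0
p4 O@[XOOX/XOX.]: (1,3)[XOOX/XOXO]+0*
p5 X@[XOOX/XOXO] terminal +0; root [.O.X/.OX.] d6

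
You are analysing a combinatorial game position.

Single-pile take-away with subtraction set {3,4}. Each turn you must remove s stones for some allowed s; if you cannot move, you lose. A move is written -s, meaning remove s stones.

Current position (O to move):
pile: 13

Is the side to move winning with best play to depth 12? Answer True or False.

p1 O@[13]: -3[10]-1 -4[9]+1*
p2 X@[9]: -3[6]-1* -4[5]-1
p3 O@[6]: -3[3]-1 -4[2]+1*
p4 X@[2] terminal -1; root [13] d12

O winning at [13]: True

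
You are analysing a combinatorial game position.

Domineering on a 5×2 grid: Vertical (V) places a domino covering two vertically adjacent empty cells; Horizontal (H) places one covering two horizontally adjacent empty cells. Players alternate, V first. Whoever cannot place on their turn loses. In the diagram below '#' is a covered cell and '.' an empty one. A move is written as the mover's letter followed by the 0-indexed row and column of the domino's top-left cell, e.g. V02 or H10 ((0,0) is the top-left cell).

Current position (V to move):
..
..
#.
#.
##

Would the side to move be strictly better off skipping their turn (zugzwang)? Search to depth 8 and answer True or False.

ply 1, V at ../../#./#./## | V00=+1→#./#./#./#./##*; V01=+1→.#/.#/#./#./##; V11=-1→../.#/##/#./##; V21=-1→../../##/##/##
ply 2: #./#./#./#./## is terminal -1 (H); from ../../#./#./## depth 8
suppose V passes — search the same position with H to move:
pass> ply 1, H at ../../#./#./## | H00=-1→##/../#./#./##; H10=+1→../##/#./#./##*
pass> ply 2, V at ../##/#./#./## | V21=-1→../##/##/##/##*
pass> ply 3, H at ../##/##/##/## | H00=+1→##/##/##/##/##*
pass> ply 4: ##/##/##/##/## is terminal -1 (V); from ../../#./#./## depth 8
for V: play +1, pass -1

zugzwang(../../#./#./##, V) = False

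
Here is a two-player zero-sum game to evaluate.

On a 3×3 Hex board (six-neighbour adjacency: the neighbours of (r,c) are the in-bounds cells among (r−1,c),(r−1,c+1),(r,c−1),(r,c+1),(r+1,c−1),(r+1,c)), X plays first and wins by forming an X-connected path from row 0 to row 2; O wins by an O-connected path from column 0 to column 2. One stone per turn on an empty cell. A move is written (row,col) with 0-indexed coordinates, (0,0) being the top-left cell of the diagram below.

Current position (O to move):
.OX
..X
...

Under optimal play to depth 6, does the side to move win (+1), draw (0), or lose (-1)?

ply 1, O at .OX/..X/... | (0,0)=-1→OOX/..X/...*; (1,0)=-1→.OX/O.X/...; (1,1)=-1→.OX/.OX/...; (2,0)=-1→.OX/..X/O..; (2,1)=-1→.OX/..X/.O.; (2,2)=-1→.OX/..X/..O
ply 2, X at OOX/..X/... | (1,0)=+1→OOX/X.X/...*; (1,1)=+1→OOX/.XX/...; (2,0)=+1→OOX/..X/X..; (2,1)=+1→OOX/..X/.X.; (2,2)=+1→OOX/..X/..X
ply 3, O at OOX/X.X/... | (1,1)=-1→OOX/XOX/...*; (2,0)=-1→OOX/X.X/O..; (2,1)=-1→OOX/X.X/.O.; (2,2)=-1→OOX/X.X/..O
ply 4, X at OOX/XOX/... | (2,0)=+1→OOX/XOX/X..*; (2,1)=+1→OOX/XOX/.X.; (2,2)=+1→OOX/XOX/..X
ply 5, O at OOX/XOX/X.. | (2,1)=-1→OOX/XOX/XO.*; (2,2)=-1→OOX/XOX/X.O
ply 6, X at OOX/XOX/XO. | (2,2)=+1→OOX/XOX/XOX*
ply 7: OOX/XOX/XOX is terminal -1 (O); from .OX/..X/... depth 6

value(.OX/..X/..., O) = -1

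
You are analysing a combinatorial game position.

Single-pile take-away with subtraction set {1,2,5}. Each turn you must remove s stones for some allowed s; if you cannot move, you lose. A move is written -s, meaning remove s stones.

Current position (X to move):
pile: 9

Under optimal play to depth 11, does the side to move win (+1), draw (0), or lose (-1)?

value(9, X) = -1

ply 1, X at 9 | -1=-1→8*; -2=-1→7; -5=-1→4
ply 2, O at 8 | -1=-1→7; -2=+1→6*; -5=+1→3
ply 3, X at 6 | -1=-1→5*; -2=-1→4; -5=-1→1
ply 4, O at 5 | -1=-1→4; -2=+1→3*; -5=+1→0
ply 5, X at 3 | -1=-1→2*; -2=-1→1
ply 6, O at 2 | -1=-1→1; -2=+1→0*
ply 7: 0 is terminal -1 (X); from 9 depth 11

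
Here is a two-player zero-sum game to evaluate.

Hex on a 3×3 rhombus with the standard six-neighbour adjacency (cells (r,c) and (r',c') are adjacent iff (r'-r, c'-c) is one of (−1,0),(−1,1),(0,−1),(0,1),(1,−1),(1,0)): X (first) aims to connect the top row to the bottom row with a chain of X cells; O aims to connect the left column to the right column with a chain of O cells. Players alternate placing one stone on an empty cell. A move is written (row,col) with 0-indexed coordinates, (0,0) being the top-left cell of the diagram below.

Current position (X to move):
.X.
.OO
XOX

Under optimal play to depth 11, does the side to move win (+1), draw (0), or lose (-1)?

ply 1, X at .X./.OO/XOX | (0,0)=-1→XX./.OO/XOX; (0,2)=-1→.XX/.OO/XOX; (1,0)=+1→.X./XOO/XOX*
ply 2: .X./XOO/XOX is terminal -1 (O); from .X./.OO/XOX depth 11

value(.X./.OO/XOX, X) = +1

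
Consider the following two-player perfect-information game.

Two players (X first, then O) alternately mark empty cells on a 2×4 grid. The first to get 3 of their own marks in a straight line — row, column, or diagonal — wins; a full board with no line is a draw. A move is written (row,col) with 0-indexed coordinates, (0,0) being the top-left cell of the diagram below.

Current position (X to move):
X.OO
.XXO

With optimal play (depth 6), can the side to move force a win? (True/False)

ply 1, X at X.OO/.XXO | (0,1)=+0→XXOO/.XXO; (1,0)=+1→X.OO/XXXO*
ply 2: X.OO/XXXO is terminal -1 (O); from X.OO/.XXO depth 6

X winning at [X.OO/.XXO]: True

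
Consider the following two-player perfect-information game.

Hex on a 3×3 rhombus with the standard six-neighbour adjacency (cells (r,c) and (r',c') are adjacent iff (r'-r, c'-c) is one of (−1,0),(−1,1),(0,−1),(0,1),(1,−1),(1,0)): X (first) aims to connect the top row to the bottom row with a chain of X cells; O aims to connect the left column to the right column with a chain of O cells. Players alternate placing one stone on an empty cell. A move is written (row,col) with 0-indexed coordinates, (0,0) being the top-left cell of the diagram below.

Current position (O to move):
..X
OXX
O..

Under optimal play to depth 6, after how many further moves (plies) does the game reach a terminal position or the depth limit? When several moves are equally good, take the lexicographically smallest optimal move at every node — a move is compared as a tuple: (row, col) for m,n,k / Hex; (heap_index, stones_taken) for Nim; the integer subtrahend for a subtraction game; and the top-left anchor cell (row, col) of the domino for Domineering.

PV length from [..X/OXX/O..]: 4 plies

p1 O@[..X/OXX/O..]: (0,0)[O.X/OXX/O..]-1* (0,1)[.OX/OXX/O..]-1 (2,1)[..X/OXX/OO.]-1 (2,2)[..X/OXX/O.O]-1
p2 X@[O.X/OXX/O..]: (0,1)[OXX/OXX/O..]+1* (2,1)[O.X/OXX/OX.]+1 (2,2)[O.X/OXX/O.X]+1
p3 O@[OXX/OXX/O..]: (2,1)[OXX/OXX/OO.]-1* (2,2)[OXX/OXX/O.O]-1
p4 X@[OXX/OXX/OO.]: (2,2)[OXX/OXX/OOX]+1*
p5 O@[OXX/OXX/OOX] terminal -1; root [..X/OXX/O..] d6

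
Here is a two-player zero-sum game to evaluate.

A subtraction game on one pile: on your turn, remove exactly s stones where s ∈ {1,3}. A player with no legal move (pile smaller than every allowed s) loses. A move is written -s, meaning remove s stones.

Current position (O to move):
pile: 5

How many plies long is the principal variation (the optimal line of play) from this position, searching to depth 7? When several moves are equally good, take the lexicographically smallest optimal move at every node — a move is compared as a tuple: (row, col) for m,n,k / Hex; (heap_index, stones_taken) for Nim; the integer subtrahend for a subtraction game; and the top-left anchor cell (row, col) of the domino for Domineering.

PV length from [5]: 5 plies

[5] O move#1: -1:+1/4*, -3:+1/2
[4] X move#2: -1:-1/3*, -3:-1/1
[3] O move#3: -1:+1/2*, -3:+1/0
[2] X move#4: -1:-1/1*
[1] O move#5: -1:+1/0*
[0] end (terminal -1, X#6); searched 5 to 7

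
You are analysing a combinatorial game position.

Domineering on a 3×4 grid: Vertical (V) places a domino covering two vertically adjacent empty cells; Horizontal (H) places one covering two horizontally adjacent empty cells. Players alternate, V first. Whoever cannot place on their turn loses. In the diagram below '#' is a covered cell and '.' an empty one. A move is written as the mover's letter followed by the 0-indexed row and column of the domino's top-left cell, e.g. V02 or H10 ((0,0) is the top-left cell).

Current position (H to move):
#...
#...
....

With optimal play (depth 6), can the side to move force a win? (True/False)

H winning at [#.../#.../....]: True

p1 H@[#.../#.../....]: H01[###./#.../....]-1 H02[#.##/#.../....]-1 H11[#.../###./....]+1* H12[#.../#.##/....]+1 H20[#.../#.../##..]-1 H21[#.../#.../.##.]-1 H22[#.../#.../..##]-1
p2 V@[#.../###./....]: V03[#..#/####/....]-1* V13[#.../####/...#]-1
p3 H@[#..#/####/....]: H01[####/####/....]+1* H20[#..#/####/##..]+1 H21[#..#/####/.##.]+1 H22[#..#/####/..##]+1
p4 V@[####/####/....] terminal -1; root [#.../#.../....] d6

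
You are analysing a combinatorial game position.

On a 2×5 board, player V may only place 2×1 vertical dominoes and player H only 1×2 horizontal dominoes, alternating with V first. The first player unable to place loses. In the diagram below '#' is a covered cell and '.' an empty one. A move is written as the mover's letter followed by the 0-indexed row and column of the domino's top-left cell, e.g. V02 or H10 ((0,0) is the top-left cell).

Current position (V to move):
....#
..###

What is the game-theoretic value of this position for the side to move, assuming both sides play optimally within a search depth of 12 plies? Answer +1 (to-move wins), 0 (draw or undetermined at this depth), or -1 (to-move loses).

[....#/..###] V move#1: V00:-1/#...#/#.###, V01:+1/.#..#/.####*
[.#..#/.####] H move#2: H02:-1/.####/.####*
[.####/.####] V move#3: V00:+1/#####/#####*
[#####/#####] end (terminal -1, H#4); searched ....#/..### to 12

value(....#/..###, V) = +1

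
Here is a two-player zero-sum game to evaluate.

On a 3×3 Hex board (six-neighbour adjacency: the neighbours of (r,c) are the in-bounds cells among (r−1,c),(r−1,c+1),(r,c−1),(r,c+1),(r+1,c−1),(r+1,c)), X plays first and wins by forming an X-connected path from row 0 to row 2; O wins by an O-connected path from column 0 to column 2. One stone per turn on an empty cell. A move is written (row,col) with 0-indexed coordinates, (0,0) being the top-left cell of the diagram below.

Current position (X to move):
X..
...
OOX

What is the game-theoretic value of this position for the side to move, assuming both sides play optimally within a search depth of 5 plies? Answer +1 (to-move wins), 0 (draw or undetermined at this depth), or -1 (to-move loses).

ply 1, X at X../.../OOX | (0,1)=-1→XX./.../OOX; (0,2)=-1→X.X/.../OOX; (1,0)=-1→X../X../OOX; (1,1)=-1→X../.X./OOX; (1,2)=+1→X../..X/OOX*
ply 2, O at X../..X/OOX | (0,1)=-1→XO./..X/OOX*; (0,2)=-1→X.O/..X/OOX; (1,0)=-1→X../O.X/OOX; (1,1)=-1→X../.OX/OOX
ply 3, X at XO./..X/OOX | (0,2)=+1→XOX/..X/OOX*; (1,0)=+1→XO./X.X/OOX; (1,1)=+1→XO./.XX/OOX
ply 4: XOX/..X/OOX is terminal -1 (O); from X../.../OOX depth 5

value(X../.../OOX, X) = +1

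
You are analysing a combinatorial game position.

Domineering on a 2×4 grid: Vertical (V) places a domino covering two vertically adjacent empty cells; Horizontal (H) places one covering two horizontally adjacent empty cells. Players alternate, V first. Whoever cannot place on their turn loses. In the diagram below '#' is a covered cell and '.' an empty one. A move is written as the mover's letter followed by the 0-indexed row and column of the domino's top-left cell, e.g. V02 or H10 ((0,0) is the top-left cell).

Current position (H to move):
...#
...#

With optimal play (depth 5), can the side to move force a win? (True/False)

H winning at [...#/...#]: True

p1 H@[...#/...#]: H00[##.#/...#]+1* H01[.###/...#]+1 H10[...#/##.#]+1 H11[...#/.###]+1
p2 V@[##.#/...#]: V02[####/..##]-1*
p3 H@[####/..##]: H10[####/####]+1*
p4 V@[####/####] terminal -1; root [...#/...#] d5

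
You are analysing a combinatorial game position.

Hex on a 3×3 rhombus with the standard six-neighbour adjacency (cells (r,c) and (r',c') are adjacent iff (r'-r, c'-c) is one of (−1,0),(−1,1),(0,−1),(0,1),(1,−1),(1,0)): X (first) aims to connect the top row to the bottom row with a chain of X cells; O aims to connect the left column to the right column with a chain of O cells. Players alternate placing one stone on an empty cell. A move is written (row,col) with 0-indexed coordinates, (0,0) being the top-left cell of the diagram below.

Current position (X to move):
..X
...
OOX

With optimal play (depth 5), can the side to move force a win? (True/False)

p1 X@[..X/.../OOX]: (0,0)[X.X/.../OOX]-1 (0,1)[.XX/.../OOX]-1 (1,0)[..X/X../OOX]-1 (1,1)[..X/.X./OOX]-1 (1,2)[..X/..X/OOX]+1*
p2 O@[..X/..X/OOX] terminal -1; root [..X/.../OOX] d5

X winning at [..X/.../OOX]: True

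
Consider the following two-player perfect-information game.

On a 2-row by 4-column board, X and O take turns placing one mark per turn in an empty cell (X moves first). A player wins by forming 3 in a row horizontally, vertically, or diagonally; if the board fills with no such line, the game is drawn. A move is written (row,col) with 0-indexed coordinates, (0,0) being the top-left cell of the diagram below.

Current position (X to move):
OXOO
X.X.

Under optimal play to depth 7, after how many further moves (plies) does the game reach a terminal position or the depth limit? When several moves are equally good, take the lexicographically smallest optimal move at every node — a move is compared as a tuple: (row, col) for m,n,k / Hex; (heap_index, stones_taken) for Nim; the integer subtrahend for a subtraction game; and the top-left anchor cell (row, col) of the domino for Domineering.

PV length from [OXOO/X.X.]: 1 ply

ply 1, X at OXOO/X.X. | (1,1)=+1→OXOO/XXX.*; (1,3)=+0→OXOO/X.XX
ply 2: OXOO/XXX. is terminal -1 (O); from OXOO/X.X. depth 7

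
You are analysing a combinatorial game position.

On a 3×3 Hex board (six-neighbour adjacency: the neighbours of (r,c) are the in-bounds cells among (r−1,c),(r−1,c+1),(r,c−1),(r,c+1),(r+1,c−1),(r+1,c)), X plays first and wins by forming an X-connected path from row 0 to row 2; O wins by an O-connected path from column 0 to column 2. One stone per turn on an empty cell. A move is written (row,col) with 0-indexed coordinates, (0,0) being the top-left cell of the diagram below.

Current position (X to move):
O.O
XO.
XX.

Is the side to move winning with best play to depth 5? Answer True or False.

ply 1, X at O.O/XO./XX. | (0,1)=+1→OXO/XO./XX.*; (1,2)=-1→O.O/XOX/XX.; (2,2)=-1→O.O/XO./XXX
ply 2: OXO/XO./XX. is terminal -1 (O); from O.O/XO./XX. depth 5

X winning at [O.O/XO./XX.]: True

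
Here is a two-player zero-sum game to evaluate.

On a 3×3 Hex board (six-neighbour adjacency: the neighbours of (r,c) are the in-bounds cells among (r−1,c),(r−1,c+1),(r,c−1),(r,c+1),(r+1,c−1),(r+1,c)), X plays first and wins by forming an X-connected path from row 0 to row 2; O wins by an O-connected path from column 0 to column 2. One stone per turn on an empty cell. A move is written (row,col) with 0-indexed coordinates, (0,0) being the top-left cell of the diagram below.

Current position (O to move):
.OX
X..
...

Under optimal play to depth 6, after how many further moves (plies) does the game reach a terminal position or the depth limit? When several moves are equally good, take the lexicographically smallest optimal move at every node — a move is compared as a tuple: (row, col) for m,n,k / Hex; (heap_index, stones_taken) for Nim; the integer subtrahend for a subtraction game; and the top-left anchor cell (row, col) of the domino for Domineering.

PV length from [.OX/X../...]: 4 plies

p1 O@[.OX/X../...]: (0,0)[OOX/X../...]-1* (1,1)[.OX/XO./...]-1 (1,2)[.OX/X.O/...]-1 (2,0)[.OX/X../O..]-1 (2,1)[.OX/X../.O.]-1 (2,2)[.OX/X../..O]-1
p2 X@[OOX/X../...]: (1,1)[OOX/XX./...]+1* (1,2)[OOX/X.X/...]+1 (2,0)[OOX/X../X..]+1 (2,1)[OOX/X../.X.]+1 (2,2)[OOX/X../..X]+1
p3 O@[OOX/XX./...]: (1,2)[OOX/XXO/...]-1* (2,0)[OOX/XX./O..]-1 (2,1)[OOX/XX./.O.]-1 (2,2)[OOX/XX./..O]-1
p4 X@[OOX/XXO/...]: (2,0)[OOX/XXO/X..]+1* (2,1)[OOX/XXO/.X.]+1 (2,2)[OOX/XXO/..X]+1
p5 O@[OOX/XXO/X..] terminal -1; root [.OX/X../...] d6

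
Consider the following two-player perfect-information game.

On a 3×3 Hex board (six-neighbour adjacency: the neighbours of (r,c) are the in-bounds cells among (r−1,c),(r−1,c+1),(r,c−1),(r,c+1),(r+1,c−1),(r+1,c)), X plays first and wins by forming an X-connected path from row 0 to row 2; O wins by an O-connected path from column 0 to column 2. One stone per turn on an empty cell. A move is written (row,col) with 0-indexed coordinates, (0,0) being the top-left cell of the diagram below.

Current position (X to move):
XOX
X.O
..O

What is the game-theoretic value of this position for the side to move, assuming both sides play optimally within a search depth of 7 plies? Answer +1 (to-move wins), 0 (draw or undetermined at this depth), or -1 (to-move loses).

ply 1, X at XOX/X.O/..O | (1,1)=+1→XOX/XXO/..O*; (2,0)=+1→XOX/X.O/X.O; (2,1)=+1→XOX/X.O/.XO
ply 2, O at XOX/XXO/..O | (2,0)=-1→XOX/XXO/O.O*; (2,1)=-1→XOX/XXO/.OO
ply 3, X at XOX/XXO/O.O | (2,1)=+1→XOX/XXO/OXO*
ply 4: XOX/XXO/OXO is terminal -1 (O); from XOX/X.O/..O depth 7

value(XOX/X.O/..O, X) = +1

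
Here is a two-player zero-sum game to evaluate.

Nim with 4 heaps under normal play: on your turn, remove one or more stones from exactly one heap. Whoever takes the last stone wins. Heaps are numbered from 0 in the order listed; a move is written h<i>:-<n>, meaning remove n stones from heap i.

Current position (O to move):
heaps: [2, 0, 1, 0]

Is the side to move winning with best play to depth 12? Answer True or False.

p1 O@[(2,0,1,0)]: h0:-1[(1,0,1,0)]+1* h0:-2[(0,0,1,0)]-1 h2:-1[(2,0,0,0)]-1
p2 X@[(1,0,1,0)]: h0:-1[(0,0,1,0)]-1* h2:-1[(1,0,0,0)]-1
p3 O@[(0,0,1,0)]: h2:-1[(0,0,0,0)]+1*
p4 X@[(0,0,0,0)] terminal -1; root [(2,0,1,0)] d12

O winning at [(2,0,1,0)]: True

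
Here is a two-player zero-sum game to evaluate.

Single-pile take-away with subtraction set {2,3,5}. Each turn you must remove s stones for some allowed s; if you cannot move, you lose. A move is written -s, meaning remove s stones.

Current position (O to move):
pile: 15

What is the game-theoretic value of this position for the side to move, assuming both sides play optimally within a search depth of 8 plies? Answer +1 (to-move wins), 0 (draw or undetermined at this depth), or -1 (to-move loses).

value(15, O) = -1

p1 O@[15]: -2[13]-1* -3[12]-1 -5[10]-1
p2 X@[13]: -2[11]-1 -3[10]-1 -5[8]+1*
p3 O@[8]: -2[6]-1* -3[5]-1 -5[3]-1
p4 X@[6]: -2[4]-1 -3[3]-1 -5[1]+1*
p5 O@[1] terminal -1; root [15] d8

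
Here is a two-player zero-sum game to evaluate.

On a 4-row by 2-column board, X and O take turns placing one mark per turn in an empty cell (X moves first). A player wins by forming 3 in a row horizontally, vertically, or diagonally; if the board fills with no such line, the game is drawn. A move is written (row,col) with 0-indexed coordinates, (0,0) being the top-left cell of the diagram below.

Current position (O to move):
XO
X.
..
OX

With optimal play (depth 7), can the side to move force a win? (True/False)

[XO/X./../OX] O move#1: (1,1):-1/XO/XO/../OX, (2,0):+0/XO/X./O./OX*, (2,1):-1/XO/X./.O/OX
[XO/X./O./OX] X move#2: (1,1):+0/XO/XX/O./OX*, (2,1):+0/XO/X./OX/OX
[XO/XX/O./OX] O move#3: (2,1):+0/XO/XX/OO/OX*
[XO/XX/OO/OX] end (terminal +0, X#4); searched XO/X./../OX to 7

O winning at [XO/X./../OX]: False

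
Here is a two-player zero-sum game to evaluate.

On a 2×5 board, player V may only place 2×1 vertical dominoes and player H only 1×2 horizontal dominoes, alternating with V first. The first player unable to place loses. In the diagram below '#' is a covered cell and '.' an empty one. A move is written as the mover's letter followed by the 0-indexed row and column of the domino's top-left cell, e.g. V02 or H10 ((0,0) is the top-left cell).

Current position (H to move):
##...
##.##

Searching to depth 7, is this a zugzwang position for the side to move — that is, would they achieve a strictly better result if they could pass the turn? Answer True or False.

[##.../##.##] H move#1: H02:+1/####./##.##*, H03:-1/##.##/##.##
[####./##.##] end (terminal -1, V#2); searched ##.../##.## to 7
suppose H passes — search the same position with V to move:
pass> [##.../##.##] V move#1: V02:-1/###../#####*
pass> [###../#####] H move#2: H03:+1/#####/#####*
pass> [#####/#####] end (terminal -1, V#3); searched ##.../##.## to 7
for H: play +1, pass +1

zugzwang(##.../##.##, H) = False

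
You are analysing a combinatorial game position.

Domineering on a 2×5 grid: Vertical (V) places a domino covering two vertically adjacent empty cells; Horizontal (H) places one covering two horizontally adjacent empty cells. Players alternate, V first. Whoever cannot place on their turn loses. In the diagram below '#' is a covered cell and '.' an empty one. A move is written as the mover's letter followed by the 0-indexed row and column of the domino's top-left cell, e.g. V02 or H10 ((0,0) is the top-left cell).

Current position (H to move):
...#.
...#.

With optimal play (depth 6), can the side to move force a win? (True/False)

H winning at [...#./...#.]: False

[...#./...#.] H move#1: H00:-1/##.#./...#.*, H01:-1/.###./...#., H10:-1/...#./##.#., H11:-1/...#./.###.
[##.#./...#.] V move#2: V02:+1/####./..##.*, V04:-1/##.##/...##
[####./..##.] H move#3: H10:-1/####./####.*
[####./####.] V move#4: V04:+1/#####/#####*
[#####/#####] end (terminal -1, H#5); searched ...#./...#. to 6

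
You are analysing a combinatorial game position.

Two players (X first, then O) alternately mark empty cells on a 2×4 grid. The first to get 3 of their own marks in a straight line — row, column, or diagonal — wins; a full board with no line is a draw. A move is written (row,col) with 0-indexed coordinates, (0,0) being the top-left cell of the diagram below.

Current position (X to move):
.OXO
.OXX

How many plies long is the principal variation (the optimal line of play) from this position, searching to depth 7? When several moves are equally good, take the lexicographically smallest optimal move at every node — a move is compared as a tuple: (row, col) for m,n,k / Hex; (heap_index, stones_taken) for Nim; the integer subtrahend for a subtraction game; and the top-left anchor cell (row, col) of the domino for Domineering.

PV length from [.OXO/.OXX]: 2 plies

[.OXO/.OXX] X move#1: (0,0):+0/XOXO/.OXX*, (1,0):+0/.OXO/XOXX
[XOXO/.OXX] O move#2: (1,0):+0/XOXO/OOXX*
[XOXO/OOXX] end (terminal +0, X#3); searched .OXO/.OXX to 7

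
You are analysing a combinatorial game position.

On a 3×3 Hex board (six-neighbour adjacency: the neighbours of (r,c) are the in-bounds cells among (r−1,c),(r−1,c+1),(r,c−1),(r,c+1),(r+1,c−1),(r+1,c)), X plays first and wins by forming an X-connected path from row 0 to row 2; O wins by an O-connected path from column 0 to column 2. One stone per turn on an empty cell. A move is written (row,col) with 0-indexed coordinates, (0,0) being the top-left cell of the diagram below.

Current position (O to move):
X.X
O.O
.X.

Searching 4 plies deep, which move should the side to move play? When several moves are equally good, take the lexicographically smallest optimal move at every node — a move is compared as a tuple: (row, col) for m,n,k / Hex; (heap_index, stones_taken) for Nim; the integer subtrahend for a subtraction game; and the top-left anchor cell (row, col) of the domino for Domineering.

ply 1, O at X.X/O.O/.X. | (0,1)=-1→XOX/O.O/.X.; (1,1)=+1→X.X/OOO/.X.*; (2,0)=-1→X.X/O.O/OX.; (2,2)=-1→X.X/O.O/.XO
ply 2: X.X/OOO/.X. is terminal -1 (X); from X.X/O.O/.X. depth 4

O's best at [X.X/O.O/.X.]: (1,1)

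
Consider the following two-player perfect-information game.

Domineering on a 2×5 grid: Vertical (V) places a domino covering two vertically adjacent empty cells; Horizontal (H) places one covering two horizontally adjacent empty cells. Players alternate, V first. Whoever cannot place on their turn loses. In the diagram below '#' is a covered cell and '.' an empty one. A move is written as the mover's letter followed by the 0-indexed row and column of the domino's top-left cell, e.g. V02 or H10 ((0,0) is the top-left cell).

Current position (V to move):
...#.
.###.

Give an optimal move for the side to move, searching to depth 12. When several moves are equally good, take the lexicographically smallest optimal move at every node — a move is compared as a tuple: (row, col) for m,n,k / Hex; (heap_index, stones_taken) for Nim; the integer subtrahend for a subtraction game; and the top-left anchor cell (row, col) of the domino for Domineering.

[...#./.###.] V move#1: V00:+1/#..#./####.*, V04:-1/...##/.####
[#..#./####.] H move#2: H01:-1/####./####.*
[####./####.] V move#3: V04:+1/#####/#####*
[#####/#####] end (terminal -1, H#4); searched ...#./.###. to 12

V's best at [...#./.###.]: V00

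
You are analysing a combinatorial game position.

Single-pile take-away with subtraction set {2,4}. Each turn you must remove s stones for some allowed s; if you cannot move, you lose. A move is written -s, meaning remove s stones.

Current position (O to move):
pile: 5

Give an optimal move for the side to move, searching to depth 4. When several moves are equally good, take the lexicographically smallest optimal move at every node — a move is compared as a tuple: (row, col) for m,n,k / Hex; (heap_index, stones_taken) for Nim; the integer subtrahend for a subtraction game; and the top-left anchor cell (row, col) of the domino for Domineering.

O's best at [5]: -4

ply 1, O at 5 | -2=-1→3; -4=+1→1*
ply 2: 1 is terminal -1 (X); from 5 depth 4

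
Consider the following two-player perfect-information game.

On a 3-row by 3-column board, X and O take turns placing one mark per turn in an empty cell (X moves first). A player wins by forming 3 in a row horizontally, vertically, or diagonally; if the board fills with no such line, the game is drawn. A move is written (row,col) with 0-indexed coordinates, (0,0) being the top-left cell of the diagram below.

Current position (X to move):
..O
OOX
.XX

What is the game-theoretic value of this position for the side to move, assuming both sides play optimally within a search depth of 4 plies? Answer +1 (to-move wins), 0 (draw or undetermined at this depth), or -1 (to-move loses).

value(..O/OOX/.XX, X) = +1

ply 1, X at ..O/OOX/.XX | (0,0)=-1→X.O/OOX/.XX; (0,1)=-1→.XO/OOX/.XX; (2,0)=+1→..O/OOX/XXX*
ply 2: ..O/OOX/XXX is terminal -1 (O); from ..O/OOX/.XX depth 4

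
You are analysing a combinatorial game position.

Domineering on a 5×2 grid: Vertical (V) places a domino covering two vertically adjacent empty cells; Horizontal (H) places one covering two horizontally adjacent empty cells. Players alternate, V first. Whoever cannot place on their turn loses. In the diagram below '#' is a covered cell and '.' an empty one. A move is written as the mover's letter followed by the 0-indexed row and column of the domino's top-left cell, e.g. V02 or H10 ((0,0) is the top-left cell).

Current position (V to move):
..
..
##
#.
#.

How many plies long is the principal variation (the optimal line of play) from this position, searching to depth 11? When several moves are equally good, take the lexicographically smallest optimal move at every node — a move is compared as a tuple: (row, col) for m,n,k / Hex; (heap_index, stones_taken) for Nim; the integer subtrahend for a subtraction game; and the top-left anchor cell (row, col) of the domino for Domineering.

PV length from [../../##/#./#.]: 1 ply

p1 V@[../../##/#./#.]: V00[#./#./##/#./#.]+1* V01[.#/.#/##/#./#.]+1 V31[../../##/##/##]-1
p2 H@[#./#./##/#./#.] terminal -1; root [../../##/#./#.] d11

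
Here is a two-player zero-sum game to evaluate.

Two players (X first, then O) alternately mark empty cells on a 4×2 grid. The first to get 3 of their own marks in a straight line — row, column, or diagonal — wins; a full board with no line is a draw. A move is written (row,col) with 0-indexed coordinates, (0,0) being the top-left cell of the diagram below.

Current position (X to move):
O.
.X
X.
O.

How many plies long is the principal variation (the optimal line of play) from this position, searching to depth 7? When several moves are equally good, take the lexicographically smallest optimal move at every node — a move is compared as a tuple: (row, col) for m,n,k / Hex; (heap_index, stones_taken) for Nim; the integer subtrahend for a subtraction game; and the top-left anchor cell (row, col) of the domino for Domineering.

p1 X@[O./.X/X./O.]: (0,1)[OX/.X/X./O.]+0 (1,0)[O./XX/X./O.]+0 (2,1)[O./.X/XX/O.]+1* (3,1)[O./.X/X./OX]+0
p2 O@[O./.X/XX/O.]: (0,1)[OO/.X/XX/O.]-1* (1,0)[O./OX/XX/O.]-1 (3,1)[O./.X/XX/OO]-1
p3 X@[OO/.X/XX/O.]: (1,0)[OO/XX/XX/O.]+0 (3,1)[OO/.X/XX/OX]+1*
p4 O@[OO/.X/XX/OX] terminal -1; root [O./.X/X./O.] d7

PV length from [O./.X/X./O.]: 3 plies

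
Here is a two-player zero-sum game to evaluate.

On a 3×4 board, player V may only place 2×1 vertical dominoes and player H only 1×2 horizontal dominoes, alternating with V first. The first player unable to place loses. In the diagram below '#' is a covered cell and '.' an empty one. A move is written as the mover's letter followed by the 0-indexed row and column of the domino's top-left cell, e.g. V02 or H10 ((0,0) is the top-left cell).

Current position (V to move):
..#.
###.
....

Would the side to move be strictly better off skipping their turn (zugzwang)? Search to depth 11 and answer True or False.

ply 1, V at ..#./###./.... | V03=-1→..##/####/....*; V13=-1→..#./####/...#
ply 2, H at ..##/####/.... | H00=+1→####/####/....*; H20=+1→..##/####/##..; H21=+1→..##/####/.##.; H22=+1→..##/####/..##
ply 3: ####/####/.... is terminal -1 (V); from ..#./###./.... depth 11
pass branch (H moves first from the same position):
  | ply 1, H at ..#./###./.... | H00=+1→###./###./....*; H20=+1→..#./###./##..; H21=+1→..#./###./.##.; H22=+1→..#./###./..##
  | ply 2, V at ###./###./.... | V03=-1→####/####/....*; V13=-1→###./####/...#
  | ply 3, H at ####/####/.... | H20=+1→####/####/##..*; H21=+1→####/####/.##.; H22=+1→####/####/..##
  | ply 4: ####/####/##.. is terminal -1 (V); from ..#./###./.... depth 11
V moving scores -1; V passing scores -1

zugzwang(..#./###./...., V) = False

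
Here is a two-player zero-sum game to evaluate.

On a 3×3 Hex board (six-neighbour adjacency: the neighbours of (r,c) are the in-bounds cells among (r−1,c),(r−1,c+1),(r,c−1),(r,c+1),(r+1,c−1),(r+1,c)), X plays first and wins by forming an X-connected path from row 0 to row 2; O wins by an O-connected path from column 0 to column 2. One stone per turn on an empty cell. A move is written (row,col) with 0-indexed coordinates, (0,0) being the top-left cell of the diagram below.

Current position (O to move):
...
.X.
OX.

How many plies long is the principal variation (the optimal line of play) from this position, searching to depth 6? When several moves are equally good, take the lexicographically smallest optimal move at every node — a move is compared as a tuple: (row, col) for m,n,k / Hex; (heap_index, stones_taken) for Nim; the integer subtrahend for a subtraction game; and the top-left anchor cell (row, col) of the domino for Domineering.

PV length from [.../.X./OX.]: 2 plies

ply 1, O at .../.X./OX. | (0,0)=-1→O../.X./OX.*; (0,1)=-1→.O./.X./OX.; (0,2)=-1→..O/.X./OX.; (1,0)=-1→.../OX./OX.; (1,2)=-1→.../.XO/OX.; (2,2)=-1→.../.X./OXO
ply 2, X at O../.X./OX. | (0,1)=+1→OX./.X./OX.*; (0,2)=+1→O.X/.X./OX.; (1,0)=+1→O../XX./OX.; (1,2)=+1→O../.XX/OX.; (2,2)=+1→O../.X./OXX
ply 3: OX./.X./OX. is terminal -1 (O); from .../.X./OX. depth 6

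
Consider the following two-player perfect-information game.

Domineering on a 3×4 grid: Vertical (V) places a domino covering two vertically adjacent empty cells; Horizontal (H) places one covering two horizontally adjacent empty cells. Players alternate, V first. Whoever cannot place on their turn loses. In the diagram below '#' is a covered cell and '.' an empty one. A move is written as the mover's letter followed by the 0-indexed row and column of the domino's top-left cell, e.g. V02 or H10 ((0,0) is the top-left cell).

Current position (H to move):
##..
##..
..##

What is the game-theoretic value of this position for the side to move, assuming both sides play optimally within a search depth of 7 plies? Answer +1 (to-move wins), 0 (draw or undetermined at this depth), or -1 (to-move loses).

p1 H@[##../##../..##]: H02[####/##../..##]+1* H12[##../####/..##]+1 H20[##../##../####]-1
p2 V@[####/##../..##] terminal -1; root [##../##../..##] d7

value(##../##../..##, H) = +1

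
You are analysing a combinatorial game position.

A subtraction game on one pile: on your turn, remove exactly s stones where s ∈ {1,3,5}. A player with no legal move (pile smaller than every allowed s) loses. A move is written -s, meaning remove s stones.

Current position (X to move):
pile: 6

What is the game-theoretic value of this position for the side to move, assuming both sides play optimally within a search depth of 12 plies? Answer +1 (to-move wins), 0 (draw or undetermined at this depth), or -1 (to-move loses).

value(6, X) = -1

ply 1, X at 6 | -1=-1→5*; -3=-1→3; -5=-1→1
ply 2, O at 5 | -1=+1→4*; -3=+1→2; -5=+1→0
ply 3, X at 4 | -1=-1→3*; -3=-1→1
ply 4, O at 3 | -1=+1→2*; -3=+1→0
ply 5, X at 2 | -1=-1→1*
ply 6, O at 1 | -1=+1→0*
ply 7: 0 is terminal -1 (X); from 6 depth 12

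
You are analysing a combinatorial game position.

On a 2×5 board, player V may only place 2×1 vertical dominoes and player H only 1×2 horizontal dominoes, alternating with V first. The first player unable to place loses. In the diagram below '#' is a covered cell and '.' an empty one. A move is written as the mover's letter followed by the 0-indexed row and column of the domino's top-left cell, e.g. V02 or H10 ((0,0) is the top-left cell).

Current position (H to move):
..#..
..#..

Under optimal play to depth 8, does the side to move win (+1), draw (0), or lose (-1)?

p1 H@[..#../..#..]: H00[###../..#..]-1* H03[..###/..#..]-1 H10[..#../###..]-1 H13[..#../..###]-1
p2 V@[###../..#..]: V03[####./..##.]+1* V04[###.#/..#.#]+1
p3 H@[####./..##.]: H10[####./####.]-1*
p4 V@[####./####.]: V04[#####/#####]+1*
p5 H@[#####/#####] terminal -1; root [..#../..#..] d8

value(..#../..#.., H) = -1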